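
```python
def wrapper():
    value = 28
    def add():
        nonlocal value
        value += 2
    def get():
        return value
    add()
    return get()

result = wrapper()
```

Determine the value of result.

Step 1: value = 28. add() modifies it via nonlocal, get() reads it.
Step 2: add() makes value = 28 + 2 = 30.
Step 3: get() returns 30. result = 30

The answer is 30.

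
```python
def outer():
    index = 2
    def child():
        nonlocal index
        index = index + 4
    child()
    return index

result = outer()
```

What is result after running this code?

Step 1: outer() sets index = 2.
Step 2: child() uses nonlocal to modify index in outer's scope: index = 2 + 4 = 6.
Step 3: outer() returns the modified index = 6

The answer is 6.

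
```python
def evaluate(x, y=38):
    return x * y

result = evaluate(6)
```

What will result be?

Step 1: evaluate(6) uses default y = 38.
Step 2: Returns 6 * 38 = 228.
Step 3: result = 228

The answer is 228.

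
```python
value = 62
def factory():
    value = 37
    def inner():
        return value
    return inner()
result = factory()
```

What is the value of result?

Step 1: value = 62 globally, but factory() defines value = 37 locally.
Step 2: inner() looks up value. Not in local scope, so checks enclosing scope (factory) and finds value = 37.
Step 3: result = 37

The answer is 37.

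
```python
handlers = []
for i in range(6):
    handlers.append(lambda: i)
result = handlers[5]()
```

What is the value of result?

Step 1: The loop creates 6 lambdas, all referencing the same variable i.
Step 2: After the loop, i = 5 (final value).
Step 3: handlers[5]() looks up i at call time and finds 5. This is the late binding gotcha. result = 5

The answer is 5.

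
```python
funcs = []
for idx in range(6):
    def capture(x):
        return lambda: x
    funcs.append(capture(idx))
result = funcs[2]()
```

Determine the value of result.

Step 1: capture(idx) creates a new scope capturing x = idx at call time.
Step 2: funcs[2] = capture(2), so its lambda captures x = 2.
Step 3: result = 2 (closure factory fixes late binding)

The answer is 2.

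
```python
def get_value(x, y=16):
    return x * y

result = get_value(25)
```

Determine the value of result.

Step 1: get_value(25) uses default y = 16.
Step 2: Returns 25 * 16 = 400.
Step 3: result = 400

The answer is 400.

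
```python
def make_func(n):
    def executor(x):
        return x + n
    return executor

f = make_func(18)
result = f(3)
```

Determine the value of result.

Step 1: make_func(18) creates a closure that captures n = 18.
Step 2: f(3) calls the closure with x = 3, returning 3 + 18 = 21.
Step 3: result = 21

The answer is 21.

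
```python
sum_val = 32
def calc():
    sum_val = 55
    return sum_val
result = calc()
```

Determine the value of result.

Step 1: Global sum_val = 32.
Step 2: calc() creates local sum_val = 55, shadowing the global.
Step 3: Returns local sum_val = 55. result = 55

The answer is 55.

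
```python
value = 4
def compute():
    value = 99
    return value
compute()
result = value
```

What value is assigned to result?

Step 1: value = 4 globally.
Step 2: compute() creates a LOCAL value = 99 (no global keyword!).
Step 3: The global value is unchanged. result = 4

The answer is 4.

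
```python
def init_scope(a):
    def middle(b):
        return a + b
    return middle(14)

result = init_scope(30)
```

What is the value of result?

Step 1: init_scope(30) passes a = 30.
Step 2: middle(14) has b = 14, reads a = 30 from enclosing.
Step 3: result = 30 + 14 = 44

The answer is 44.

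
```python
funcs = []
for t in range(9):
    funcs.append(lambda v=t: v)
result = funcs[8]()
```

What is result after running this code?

Step 1: Default argument v=t captures t's value at each iteration.
Step 2: funcs[8] captured v = 8 when t was 8.
Step 3: result = 8

The answer is 8.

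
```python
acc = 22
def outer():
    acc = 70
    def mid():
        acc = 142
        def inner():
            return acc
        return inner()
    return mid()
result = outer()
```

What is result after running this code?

Step 1: Three levels of shadowing: global 22, outer 70, mid 142.
Step 2: inner() finds acc = 142 in enclosing mid() scope.
Step 3: result = 142

The answer is 142.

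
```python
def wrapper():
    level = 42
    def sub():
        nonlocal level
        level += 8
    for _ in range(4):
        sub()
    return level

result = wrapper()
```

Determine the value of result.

Step 1: level = 42.
Step 2: sub() is called 4 times in a loop, each adding 8 via nonlocal.
Step 3: level = 42 + 8 * 4 = 74

The answer is 74.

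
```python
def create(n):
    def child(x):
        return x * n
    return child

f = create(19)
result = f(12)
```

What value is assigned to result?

Step 1: create(19) creates a closure capturing n = 19.
Step 2: f(12) computes 12 * 19 = 228.
Step 3: result = 228

The answer is 228.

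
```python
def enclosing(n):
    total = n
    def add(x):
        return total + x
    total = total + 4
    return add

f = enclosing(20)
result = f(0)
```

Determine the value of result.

Step 1: enclosing(20) sets total = 20, then total = 20 + 4 = 24.
Step 2: Closures capture by reference, so add sees total = 24.
Step 3: f(0) returns 24 + 0 = 24

The answer is 24.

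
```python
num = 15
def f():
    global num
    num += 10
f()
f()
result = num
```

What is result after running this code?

Step 1: num = 15.
Step 2: First f(): num = 15 + 10 = 25.
Step 3: Second f(): num = 25 + 10 = 35. result = 35

The answer is 35.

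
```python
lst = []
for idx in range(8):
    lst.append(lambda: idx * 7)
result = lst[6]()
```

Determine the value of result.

Step 1: All lambdas reference the same variable idx (late binding).
Step 2: After the loop, idx = 7. Every lambda returns idx * 7.
Step 3: lst[6]() = 7 * 7 = 49

The answer is 49.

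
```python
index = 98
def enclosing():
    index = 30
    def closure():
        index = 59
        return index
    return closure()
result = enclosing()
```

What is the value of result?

Step 1: Three scopes define index: global (98), enclosing (30), closure (59).
Step 2: closure() has its own local index = 59, which shadows both enclosing and global.
Step 3: result = 59 (local wins in LEGB)

The answer is 59.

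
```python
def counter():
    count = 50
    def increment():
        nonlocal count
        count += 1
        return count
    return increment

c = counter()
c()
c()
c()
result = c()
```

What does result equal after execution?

Step 1: counter() creates closure with count = 50.
Step 2: Each c() call increments count via nonlocal. After 4 calls: 50 + 4 = 54.
Step 3: result = 54

The answer is 54.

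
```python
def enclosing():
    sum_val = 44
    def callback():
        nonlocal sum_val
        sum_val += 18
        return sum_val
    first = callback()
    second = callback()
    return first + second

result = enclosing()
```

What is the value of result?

Step 1: sum_val starts at 44.
Step 2: First call: sum_val = 44 + 18 = 62, returns 62.
Step 3: Second call: sum_val = 62 + 18 = 80, returns 80.
Step 4: result = 62 + 80 = 142

The answer is 142.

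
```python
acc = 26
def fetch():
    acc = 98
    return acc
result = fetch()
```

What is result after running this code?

Step 1: Global acc = 26.
Step 2: fetch() creates local acc = 98, shadowing the global.
Step 3: Returns local acc = 98. result = 98

The answer is 98.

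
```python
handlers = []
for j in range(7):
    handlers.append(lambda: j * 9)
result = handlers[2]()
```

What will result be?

Step 1: All lambdas reference the same variable j (late binding).
Step 2: After the loop, j = 6. Every lambda returns j * 9.
Step 3: handlers[2]() = 6 * 9 = 54

The answer is 54.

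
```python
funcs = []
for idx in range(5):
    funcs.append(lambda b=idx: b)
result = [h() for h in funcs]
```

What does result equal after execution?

Step 1: Default arg b=idx captures idx at each iteration.
Step 2: Each lambda has its own default: 0, 1, ..., 4.
Step 3: result = [0, 1, 2, 3, 4]

The answer is [0, 1, 2, 3, 4].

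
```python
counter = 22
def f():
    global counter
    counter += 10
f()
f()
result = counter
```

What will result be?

Step 1: counter = 22.
Step 2: First f(): counter = 22 + 10 = 32.
Step 3: Second f(): counter = 32 + 10 = 42. result = 42

The answer is 42.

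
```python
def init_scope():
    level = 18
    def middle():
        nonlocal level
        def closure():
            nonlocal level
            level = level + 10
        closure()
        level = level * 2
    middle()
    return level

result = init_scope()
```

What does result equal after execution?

Step 1: level = 18.
Step 2: closure() adds 10: level = 18 + 10 = 28.
Step 3: middle() doubles: level = 28 * 2 = 56.
Step 4: result = 56

The answer is 56.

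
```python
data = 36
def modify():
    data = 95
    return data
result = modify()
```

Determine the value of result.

Step 1: Global data = 36.
Step 2: modify() creates local data = 95, shadowing the global.
Step 3: Returns local data = 95. result = 95

The answer is 95.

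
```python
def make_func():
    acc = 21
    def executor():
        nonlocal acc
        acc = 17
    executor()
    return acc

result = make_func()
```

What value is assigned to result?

Step 1: make_func() sets acc = 21.
Step 2: executor() uses nonlocal to reassign acc = 17.
Step 3: result = 17

The answer is 17.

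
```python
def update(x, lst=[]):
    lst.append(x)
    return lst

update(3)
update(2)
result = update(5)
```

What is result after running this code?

Step 1: Mutable default argument gotcha! The list [] is created once.
Step 2: Each call appends to the SAME list: [3], [3, 2], [3, 2, 5].
Step 3: result = [3, 2, 5]

The answer is [3, 2, 5].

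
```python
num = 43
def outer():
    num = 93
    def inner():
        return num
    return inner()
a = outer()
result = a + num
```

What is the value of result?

Step 1: outer() has local num = 93. inner() reads from enclosing.
Step 2: outer() returns 93. Global num = 43 unchanged.
Step 3: result = 93 + 43 = 136

The answer is 136.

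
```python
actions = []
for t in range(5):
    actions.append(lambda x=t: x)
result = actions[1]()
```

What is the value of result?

Step 1: Default argument x=t captures t's value at each iteration.
Step 2: actions[1] captured x = 1 when t was 1.
Step 3: result = 1

The answer is 1.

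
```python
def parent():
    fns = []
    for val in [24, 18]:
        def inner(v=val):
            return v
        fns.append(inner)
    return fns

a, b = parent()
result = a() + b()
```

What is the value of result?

Step 1: Default argument v=val captures val at each iteration.
Step 2: a() returns 24 (captured at first iteration), b() returns 18 (captured at second).
Step 3: result = 24 + 18 = 42

The answer is 42.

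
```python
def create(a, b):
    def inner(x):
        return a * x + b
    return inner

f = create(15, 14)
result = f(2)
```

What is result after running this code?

Step 1: create(15, 14) captures a = 15, b = 14.
Step 2: f(2) computes 15 * 2 + 14 = 44.
Step 3: result = 44

The answer is 44.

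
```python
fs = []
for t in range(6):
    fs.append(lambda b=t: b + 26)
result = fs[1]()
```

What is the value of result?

Step 1: Default argument b=t captures t's value at definition time.
Step 2: fs[1] was defined when t = 1, so b defaults to 1.
Step 3: result = 1 + 26 = 27 (default arg fixes the late binding issue)

The answer is 27.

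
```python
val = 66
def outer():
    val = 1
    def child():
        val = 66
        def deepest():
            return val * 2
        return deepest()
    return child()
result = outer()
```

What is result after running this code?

Step 1: deepest() looks up val through LEGB: not local, finds val = 66 in enclosing child().
Step 2: Returns 66 * 2 = 132.
Step 3: result = 132

The answer is 132.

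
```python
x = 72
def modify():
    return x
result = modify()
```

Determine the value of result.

Step 1: x = 72 is defined in the global scope.
Step 2: modify() looks up x. No local x exists, so Python checks the global scope via LEGB rule and finds x = 72.
Step 3: result = 72

The answer is 72.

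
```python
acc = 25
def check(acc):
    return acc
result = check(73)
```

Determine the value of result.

Step 1: Global acc = 25.
Step 2: check(73) takes parameter acc = 73, which shadows the global.
Step 3: result = 73

The answer is 73.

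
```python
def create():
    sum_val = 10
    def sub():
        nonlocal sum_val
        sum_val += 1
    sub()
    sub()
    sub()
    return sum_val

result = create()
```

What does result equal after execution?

Step 1: sum_val starts at 10.
Step 2: sub() is called 3 times, each adding 1.
Step 3: sum_val = 10 + 1 * 3 = 13

The answer is 13.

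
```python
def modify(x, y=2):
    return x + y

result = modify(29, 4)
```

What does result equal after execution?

Step 1: modify(29, 4) overrides default y with 4.
Step 2: Returns 29 + 4 = 33.
Step 3: result = 33

The answer is 33.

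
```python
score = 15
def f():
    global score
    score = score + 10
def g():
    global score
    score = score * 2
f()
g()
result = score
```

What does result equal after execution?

Step 1: score = 15.
Step 2: f() adds 10: score = 15 + 10 = 25.
Step 3: g() doubles: score = 25 * 2 = 50.
Step 4: result = 50

The answer is 50.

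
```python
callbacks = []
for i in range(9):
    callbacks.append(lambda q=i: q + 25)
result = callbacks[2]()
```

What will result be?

Step 1: Default argument q=i captures i's value at definition time.
Step 2: callbacks[2] was defined when i = 2, so q defaults to 2.
Step 3: result = 2 + 25 = 27 (default arg fixes the late binding issue)

The answer is 27.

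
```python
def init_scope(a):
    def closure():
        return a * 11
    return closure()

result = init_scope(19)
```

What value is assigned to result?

Step 1: init_scope(19) binds parameter a = 19.
Step 2: closure() accesses a = 19 from enclosing scope.
Step 3: result = 19 * 11 = 209

The answer is 209.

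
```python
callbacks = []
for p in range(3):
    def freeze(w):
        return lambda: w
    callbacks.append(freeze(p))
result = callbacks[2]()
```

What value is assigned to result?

Step 1: freeze(p) creates a new scope capturing w = p at call time.
Step 2: callbacks[2] = freeze(2), so its lambda captures w = 2.
Step 3: result = 2 (closure factory fixes late binding)

The answer is 2.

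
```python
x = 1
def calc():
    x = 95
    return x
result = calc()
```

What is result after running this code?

Step 1: Global x = 1.
Step 2: calc() creates local x = 95, shadowing the global.
Step 3: Returns local x = 95. result = 95

The answer is 95.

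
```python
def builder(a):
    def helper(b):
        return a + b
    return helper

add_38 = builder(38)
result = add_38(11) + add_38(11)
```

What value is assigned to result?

Step 1: add_38 captures a = 38.
Step 2: add_38(11) = 38 + 11 = 49, called twice.
Step 3: result = 49 + 49 = 98

The answer is 98.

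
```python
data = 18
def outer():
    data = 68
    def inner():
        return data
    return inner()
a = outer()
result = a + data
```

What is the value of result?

Step 1: outer() has local data = 68. inner() reads from enclosing.
Step 2: outer() returns 68. Global data = 18 unchanged.
Step 3: result = 68 + 18 = 86

The answer is 86.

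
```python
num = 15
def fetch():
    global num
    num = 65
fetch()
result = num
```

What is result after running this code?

Step 1: num = 15 globally.
Step 2: fetch() declares global num and sets it to 65.
Step 3: After fetch(), global num = 65. result = 65

The answer is 65.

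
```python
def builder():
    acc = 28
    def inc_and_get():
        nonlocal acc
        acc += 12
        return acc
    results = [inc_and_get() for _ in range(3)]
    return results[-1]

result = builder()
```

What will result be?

Step 1: acc = 28.
Step 2: Three calls to inc_and_get(), each adding 12.
Step 3: Last value = 28 + 12 * 3 = 64

The answer is 64.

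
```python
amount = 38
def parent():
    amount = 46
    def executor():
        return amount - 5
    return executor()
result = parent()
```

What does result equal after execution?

Step 1: parent() shadows global amount with amount = 46.
Step 2: executor() finds amount = 46 in enclosing scope, computes 46 - 5 = 41.
Step 3: result = 41

The answer is 41.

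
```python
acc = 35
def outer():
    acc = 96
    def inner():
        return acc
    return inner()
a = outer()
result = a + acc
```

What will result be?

Step 1: outer() has local acc = 96. inner() reads from enclosing.
Step 2: outer() returns 96. Global acc = 35 unchanged.
Step 3: result = 96 + 35 = 131

The answer is 131.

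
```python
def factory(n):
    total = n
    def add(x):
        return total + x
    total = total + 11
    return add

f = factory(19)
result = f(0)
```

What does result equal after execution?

Step 1: factory(19) sets total = 19, then total = 19 + 11 = 30.
Step 2: Closures capture by reference, so add sees total = 30.
Step 3: f(0) returns 30 + 0 = 30

The answer is 30.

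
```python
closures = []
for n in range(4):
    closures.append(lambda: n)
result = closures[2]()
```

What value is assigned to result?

Step 1: The loop creates 4 lambdas, all referencing the same variable n.
Step 2: After the loop, n = 3 (final value).
Step 3: closures[2]() looks up n at call time and finds 3. This is the late binding gotcha. result = 3

The answer is 3.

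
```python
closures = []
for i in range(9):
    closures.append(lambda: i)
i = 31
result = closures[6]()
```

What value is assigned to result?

Step 1: Lambdas capture the variable i by reference, not by value.
Step 2: After the loop, i is reassigned to 31.
Step 3: closures[6]() looks up the current i = 31. result = 31

The answer is 31.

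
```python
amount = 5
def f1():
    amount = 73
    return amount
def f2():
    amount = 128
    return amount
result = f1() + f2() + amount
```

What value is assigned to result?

Step 1: Each function shadows global amount with its own local.
Step 2: f1() returns 73, f2() returns 128.
Step 3: Global amount = 5 is unchanged. result = 73 + 128 + 5 = 206

The answer is 206.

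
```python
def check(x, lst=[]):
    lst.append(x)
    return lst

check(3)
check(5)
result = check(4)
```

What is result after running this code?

Step 1: Mutable default argument gotcha! The list [] is created once.
Step 2: Each call appends to the SAME list: [3], [3, 5], [3, 5, 4].
Step 3: result = [3, 5, 4]

The answer is [3, 5, 4].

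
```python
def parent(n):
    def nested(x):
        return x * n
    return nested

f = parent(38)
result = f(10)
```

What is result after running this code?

Step 1: parent(38) creates a closure capturing n = 38.
Step 2: f(10) computes 10 * 38 = 380.
Step 3: result = 380

The answer is 380.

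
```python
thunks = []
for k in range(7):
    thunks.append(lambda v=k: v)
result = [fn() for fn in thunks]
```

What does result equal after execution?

Step 1: Default arg v=k captures k at each iteration.
Step 2: Each lambda has its own default: 0, 1, ..., 6.
Step 3: result = [0, 1, 2, 3, 4, 5, 6]

The answer is [0, 1, 2, 3, 4, 5, 6].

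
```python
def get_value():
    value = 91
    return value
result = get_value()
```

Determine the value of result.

Step 1: get_value() defines value = 91 in its local scope.
Step 2: return value finds the local variable value = 91.
Step 3: result = 91

The answer is 91.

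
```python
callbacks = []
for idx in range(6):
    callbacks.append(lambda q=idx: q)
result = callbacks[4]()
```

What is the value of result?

Step 1: Default argument q=idx captures idx's value at each iteration.
Step 2: callbacks[4] captured q = 4 when idx was 4.
Step 3: result = 4

The answer is 4.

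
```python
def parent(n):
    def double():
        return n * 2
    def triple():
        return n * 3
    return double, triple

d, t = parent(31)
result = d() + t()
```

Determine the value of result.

Step 1: Both closures capture the same n = 31.
Step 2: d() = 31 * 2 = 62, t() = 31 * 3 = 93.
Step 3: result = 62 + 93 = 155

The answer is 155.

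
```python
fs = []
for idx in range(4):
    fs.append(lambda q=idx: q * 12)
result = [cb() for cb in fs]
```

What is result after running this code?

Step 1: Default arg q=idx captures idx at each iteration.
Step 2: fs[k] has q defaulting to k, returns k * 12.
Step 3: result = [0, 12, 24, 36]

The answer is [0, 12, 24, 36].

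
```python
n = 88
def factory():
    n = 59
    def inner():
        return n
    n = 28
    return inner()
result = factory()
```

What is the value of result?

Step 1: factory() sets n = 59, then later n = 28.
Step 2: inner() is called after n is reassigned to 28. Closures capture variables by reference, not by value.
Step 3: result = 28

The answer is 28.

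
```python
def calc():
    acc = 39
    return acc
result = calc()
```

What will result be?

Step 1: calc() defines acc = 39 in its local scope.
Step 2: return acc finds the local variable acc = 39.
Step 3: result = 39

The answer is 39.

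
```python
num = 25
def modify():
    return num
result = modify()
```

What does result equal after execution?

Step 1: num = 25 is defined in the global scope.
Step 2: modify() looks up num. No local num exists, so Python checks the global scope via LEGB rule and finds num = 25.
Step 3: result = 25

The answer is 25.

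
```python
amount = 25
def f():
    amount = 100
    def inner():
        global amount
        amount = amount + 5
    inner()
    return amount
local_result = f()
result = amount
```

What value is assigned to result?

Step 1: Global amount = 25. f() creates local amount = 100.
Step 2: inner() declares global amount and adds 5: global amount = 25 + 5 = 30.
Step 3: f() returns its local amount = 100 (unaffected by inner).
Step 4: result = global amount = 30

The answer is 30.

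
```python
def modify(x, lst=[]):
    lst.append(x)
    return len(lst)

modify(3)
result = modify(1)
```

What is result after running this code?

Step 1: Mutable default list persists between calls.
Step 2: First call: lst = [3], len = 1. Second call: lst = [3, 1], len = 2.
Step 3: result = 2

The answer is 2.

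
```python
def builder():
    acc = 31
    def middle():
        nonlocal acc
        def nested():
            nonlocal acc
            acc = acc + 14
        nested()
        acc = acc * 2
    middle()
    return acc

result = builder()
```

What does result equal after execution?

Step 1: acc = 31.
Step 2: nested() adds 14: acc = 31 + 14 = 45.
Step 3: middle() doubles: acc = 45 * 2 = 90.
Step 4: result = 90

The answer is 90.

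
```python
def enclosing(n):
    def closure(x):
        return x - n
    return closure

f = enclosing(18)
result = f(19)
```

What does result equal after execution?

Step 1: enclosing(18) creates a closure capturing n = 18.
Step 2: f(19) computes 19 - 18 = 1.
Step 3: result = 1

The answer is 1.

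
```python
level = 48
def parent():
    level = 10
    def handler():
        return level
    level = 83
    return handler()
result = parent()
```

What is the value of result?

Step 1: parent() sets level = 10, then later level = 83.
Step 2: handler() is called after level is reassigned to 83. Closures capture variables by reference, not by value.
Step 3: result = 83

The answer is 83.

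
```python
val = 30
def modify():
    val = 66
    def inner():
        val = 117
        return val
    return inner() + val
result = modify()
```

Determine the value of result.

Step 1: modify() has local val = 66. inner() has local val = 117.
Step 2: inner() returns its local val = 117.
Step 3: modify() returns 117 + its own val (66) = 183

The answer is 183.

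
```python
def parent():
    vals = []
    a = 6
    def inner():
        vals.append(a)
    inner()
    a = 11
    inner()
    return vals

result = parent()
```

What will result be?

Step 1: a = 6. inner() appends current a to vals.
Step 2: First inner(): appends 6. Then a = 11.
Step 3: Second inner(): appends 11 (closure sees updated a). result = [6, 11]

The answer is [6, 11].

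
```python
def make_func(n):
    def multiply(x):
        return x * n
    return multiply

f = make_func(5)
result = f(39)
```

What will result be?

Step 1: make_func(5) returns multiply closure with n = 5.
Step 2: f(39) computes 39 * 5 = 195.
Step 3: result = 195

The answer is 195.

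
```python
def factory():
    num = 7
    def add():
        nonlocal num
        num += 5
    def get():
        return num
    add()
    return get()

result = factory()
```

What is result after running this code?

Step 1: num = 7. add() modifies it via nonlocal, get() reads it.
Step 2: add() makes num = 7 + 5 = 12.
Step 3: get() returns 12. result = 12

The answer is 12.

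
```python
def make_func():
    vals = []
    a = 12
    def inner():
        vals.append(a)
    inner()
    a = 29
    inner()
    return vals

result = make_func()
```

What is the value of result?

Step 1: a = 12. inner() appends current a to vals.
Step 2: First inner(): appends 12. Then a = 29.
Step 3: Second inner(): appends 29 (closure sees updated a). result = [12, 29]

The answer is [12, 29].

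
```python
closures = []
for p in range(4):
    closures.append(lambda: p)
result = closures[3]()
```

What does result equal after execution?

Step 1: The loop creates 4 lambdas, all referencing the same variable p.
Step 2: After the loop, p = 3 (final value).
Step 3: closures[3]() looks up p at call time and finds 3. This is the late binding gotcha. result = 3

The answer is 3.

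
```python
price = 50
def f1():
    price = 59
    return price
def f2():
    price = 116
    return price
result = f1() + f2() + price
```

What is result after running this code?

Step 1: Each function shadows global price with its own local.
Step 2: f1() returns 59, f2() returns 116.
Step 3: Global price = 50 is unchanged. result = 59 + 116 + 50 = 225

The answer is 225.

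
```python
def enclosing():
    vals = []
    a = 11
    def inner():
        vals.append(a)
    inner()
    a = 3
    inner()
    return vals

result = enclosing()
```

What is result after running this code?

Step 1: a = 11. inner() appends current a to vals.
Step 2: First inner(): appends 11. Then a = 3.
Step 3: Second inner(): appends 3 (closure sees updated a). result = [11, 3]

The answer is [11, 3].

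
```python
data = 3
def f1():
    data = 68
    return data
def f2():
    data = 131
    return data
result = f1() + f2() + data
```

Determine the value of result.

Step 1: Each function shadows global data with its own local.
Step 2: f1() returns 68, f2() returns 131.
Step 3: Global data = 3 is unchanged. result = 68 + 131 + 3 = 202

The answer is 202.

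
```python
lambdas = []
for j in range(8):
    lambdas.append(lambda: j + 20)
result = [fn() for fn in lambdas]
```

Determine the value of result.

Step 1: All lambdas capture j by reference. After the loop, j = 7.
Step 2: Each call returns 7 + 20 = 27.
Step 3: result = [27, 27, 27, 27, 27, 27, 27, 27]

The answer is [27, 27, 27, 27, 27, 27, 27, 27].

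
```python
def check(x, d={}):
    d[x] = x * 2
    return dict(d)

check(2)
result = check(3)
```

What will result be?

Step 1: Mutable default dict is shared across calls.
Step 2: First call adds 2: 4. Second call adds 3: 6.
Step 3: result = {2: 4, 3: 6}

The answer is {2: 4, 3: 6}.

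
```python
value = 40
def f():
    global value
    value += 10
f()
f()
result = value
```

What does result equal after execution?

Step 1: value = 40.
Step 2: First f(): value = 40 + 10 = 50.
Step 3: Second f(): value = 50 + 10 = 60. result = 60

The answer is 60.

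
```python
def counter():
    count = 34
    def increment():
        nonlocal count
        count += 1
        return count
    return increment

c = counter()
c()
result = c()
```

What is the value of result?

Step 1: counter() creates closure with count = 34.
Step 2: Each c() call increments count via nonlocal. After 2 calls: 34 + 2 = 36.
Step 3: result = 36

The answer is 36.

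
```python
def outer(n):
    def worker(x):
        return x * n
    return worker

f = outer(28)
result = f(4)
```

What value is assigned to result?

Step 1: outer(28) creates a closure capturing n = 28.
Step 2: f(4) computes 4 * 28 = 112.
Step 3: result = 112

The answer is 112.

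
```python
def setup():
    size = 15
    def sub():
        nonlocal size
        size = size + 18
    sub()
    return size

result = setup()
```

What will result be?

Step 1: setup() sets size = 15.
Step 2: sub() uses nonlocal to modify size in setup's scope: size = 15 + 18 = 33.
Step 3: setup() returns the modified size = 33

The answer is 33.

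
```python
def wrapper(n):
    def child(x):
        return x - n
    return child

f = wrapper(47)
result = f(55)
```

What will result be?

Step 1: wrapper(47) creates a closure capturing n = 47.
Step 2: f(55) computes 55 - 47 = 8.
Step 3: result = 8

The answer is 8.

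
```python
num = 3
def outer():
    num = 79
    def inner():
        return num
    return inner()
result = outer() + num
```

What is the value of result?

Step 1: Global num = 3. outer() shadows with num = 79.
Step 2: inner() returns enclosing num = 79. outer() = 79.
Step 3: result = 79 + global num (3) = 82

The answer is 82.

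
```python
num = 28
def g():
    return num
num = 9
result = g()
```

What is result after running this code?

Step 1: num is first set to 28, then reassigned to 9.
Step 2: g() is called after the reassignment, so it looks up the current global num = 9.
Step 3: result = 9

The answer is 9.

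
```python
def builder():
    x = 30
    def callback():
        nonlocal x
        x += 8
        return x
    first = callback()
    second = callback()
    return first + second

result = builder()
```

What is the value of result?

Step 1: x starts at 30.
Step 2: First call: x = 30 + 8 = 38, returns 38.
Step 3: Second call: x = 38 + 8 = 46, returns 46.
Step 4: result = 38 + 46 = 84

The answer is 84.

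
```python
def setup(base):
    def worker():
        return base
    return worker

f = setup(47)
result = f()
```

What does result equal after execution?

Step 1: setup(47) creates closure capturing base = 47.
Step 2: f() returns the captured base = 47.
Step 3: result = 47

The answer is 47.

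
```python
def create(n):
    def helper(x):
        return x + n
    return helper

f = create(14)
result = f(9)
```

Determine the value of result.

Step 1: create(14) creates a closure that captures n = 14.
Step 2: f(9) calls the closure with x = 9, returning 9 + 14 = 23.
Step 3: result = 23

The answer is 23.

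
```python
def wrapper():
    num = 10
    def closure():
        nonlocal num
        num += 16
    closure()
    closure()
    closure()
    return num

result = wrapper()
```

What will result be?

Step 1: num starts at 10.
Step 2: closure() is called 3 times, each adding 16.
Step 3: num = 10 + 16 * 3 = 58

The answer is 58.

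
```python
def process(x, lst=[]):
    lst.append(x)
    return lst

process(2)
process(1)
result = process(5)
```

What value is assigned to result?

Step 1: Mutable default argument gotcha! The list [] is created once.
Step 2: Each call appends to the SAME list: [2], [2, 1], [2, 1, 5].
Step 3: result = [2, 1, 5]

The answer is [2, 1, 5].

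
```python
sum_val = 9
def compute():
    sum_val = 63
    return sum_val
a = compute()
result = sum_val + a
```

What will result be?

Step 1: Global sum_val = 9. compute() returns local sum_val = 63.
Step 2: a = 63. Global sum_val still = 9.
Step 3: result = 9 + 63 = 72

The answer is 72.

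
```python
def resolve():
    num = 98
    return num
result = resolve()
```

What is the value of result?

Step 1: resolve() defines num = 98 in its local scope.
Step 2: return num finds the local variable num = 98.
Step 3: result = 98

The answer is 98.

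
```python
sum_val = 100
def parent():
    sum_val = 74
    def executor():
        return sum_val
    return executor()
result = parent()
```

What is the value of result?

Step 1: sum_val = 100 globally, but parent() defines sum_val = 74 locally.
Step 2: executor() looks up sum_val. Not in local scope, so checks enclosing scope (parent) and finds sum_val = 74.
Step 3: result = 74

The answer is 74.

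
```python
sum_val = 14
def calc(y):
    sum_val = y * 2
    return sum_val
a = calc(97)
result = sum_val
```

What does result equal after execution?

Step 1: Global sum_val = 14.
Step 2: calc(97) creates local sum_val = 97 * 2 = 194.
Step 3: Global sum_val unchanged because no global keyword. result = 14

The answer is 14.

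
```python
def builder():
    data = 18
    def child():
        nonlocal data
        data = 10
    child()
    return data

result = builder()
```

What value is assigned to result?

Step 1: builder() sets data = 18.
Step 2: child() uses nonlocal to reassign data = 10.
Step 3: result = 10

The answer is 10.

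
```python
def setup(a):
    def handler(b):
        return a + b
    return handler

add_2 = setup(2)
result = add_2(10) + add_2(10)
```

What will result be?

Step 1: add_2 captures a = 2.
Step 2: add_2(10) = 2 + 10 = 12, called twice.
Step 3: result = 12 + 12 = 24

The answer is 24.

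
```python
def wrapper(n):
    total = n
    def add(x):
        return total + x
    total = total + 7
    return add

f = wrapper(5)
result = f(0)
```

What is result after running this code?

Step 1: wrapper(5) sets total = 5, then total = 5 + 7 = 12.
Step 2: Closures capture by reference, so add sees total = 12.
Step 3: f(0) returns 12 + 0 = 12

The answer is 12.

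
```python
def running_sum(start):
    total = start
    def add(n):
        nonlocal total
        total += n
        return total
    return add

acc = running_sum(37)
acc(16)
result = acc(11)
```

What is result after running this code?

Step 1: running_sum(37) creates closure with total = 37.
Step 2: First acc(16): total = 37 + 16 = 53.
Step 3: Second acc(11): total = 53 + 11 = 64. result = 64

The answer is 64.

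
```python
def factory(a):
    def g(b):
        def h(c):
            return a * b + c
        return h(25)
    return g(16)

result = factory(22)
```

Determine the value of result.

Step 1: a = 22, b = 16, c = 25.
Step 2: h() computes a * b + c = 22 * 16 + 25 = 377.
Step 3: result = 377

The answer is 377.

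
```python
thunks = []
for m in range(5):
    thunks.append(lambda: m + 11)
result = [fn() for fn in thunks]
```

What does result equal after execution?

Step 1: All lambdas capture m by reference. After the loop, m = 4.
Step 2: Each call returns 4 + 11 = 15.
Step 3: result = [15, 15, 15, 15, 15]

The answer is [15, 15, 15, 15, 15].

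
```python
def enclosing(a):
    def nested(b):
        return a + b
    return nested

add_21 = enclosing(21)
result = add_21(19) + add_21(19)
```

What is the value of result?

Step 1: add_21 captures a = 21.
Step 2: add_21(19) = 21 + 19 = 40, called twice.
Step 3: result = 40 + 40 = 80

The answer is 80.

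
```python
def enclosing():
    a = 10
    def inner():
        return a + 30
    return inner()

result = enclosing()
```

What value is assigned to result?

Step 1: enclosing() defines a = 10.
Step 2: inner() reads a = 10 from enclosing scope, returns 10 + 30 = 40.
Step 3: result = 40

The answer is 40.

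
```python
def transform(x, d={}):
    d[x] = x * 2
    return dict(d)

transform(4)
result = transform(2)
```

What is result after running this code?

Step 1: Mutable default dict is shared across calls.
Step 2: First call adds 4: 8. Second call adds 2: 4.
Step 3: result = {4: 8, 2: 4}

The answer is {4: 8, 2: 4}.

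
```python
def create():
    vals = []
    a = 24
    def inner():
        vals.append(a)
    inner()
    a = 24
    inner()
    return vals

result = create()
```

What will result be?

Step 1: a = 24. inner() appends current a to vals.
Step 2: First inner(): appends 24. Then a = 24.
Step 3: Second inner(): appends 24 (closure sees updated a). result = [24, 24]

The answer is [24, 24].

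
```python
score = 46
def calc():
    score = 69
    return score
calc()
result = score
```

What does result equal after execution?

Step 1: Global score = 46.
Step 2: calc() creates local score = 69 (shadow, not modification).
Step 3: After calc() returns, global score is unchanged. result = 46

The answer is 46.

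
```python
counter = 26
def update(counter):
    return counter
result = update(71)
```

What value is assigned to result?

Step 1: Global counter = 26.
Step 2: update(71) takes parameter counter = 71, which shadows the global.
Step 3: result = 71

The answer is 71.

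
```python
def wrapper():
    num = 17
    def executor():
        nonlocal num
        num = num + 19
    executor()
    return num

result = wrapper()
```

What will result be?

Step 1: wrapper() sets num = 17.
Step 2: executor() uses nonlocal to modify num in wrapper's scope: num = 17 + 19 = 36.
Step 3: wrapper() returns the modified num = 36

The answer is 36.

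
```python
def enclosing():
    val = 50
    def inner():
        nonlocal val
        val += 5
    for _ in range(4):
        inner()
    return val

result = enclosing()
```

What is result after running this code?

Step 1: val = 50.
Step 2: inner() is called 4 times in a loop, each adding 5 via nonlocal.
Step 3: val = 50 + 5 * 4 = 70

The answer is 70.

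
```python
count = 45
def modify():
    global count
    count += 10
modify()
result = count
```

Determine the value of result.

Step 1: count = 45 globally.
Step 2: modify() modifies global count: count += 10 = 55.
Step 3: result = 55

The answer is 55.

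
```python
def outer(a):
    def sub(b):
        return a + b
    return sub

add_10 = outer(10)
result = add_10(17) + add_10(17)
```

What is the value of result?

Step 1: add_10 captures a = 10.
Step 2: add_10(17) = 10 + 17 = 27, called twice.
Step 3: result = 27 + 27 = 54

The answer is 54.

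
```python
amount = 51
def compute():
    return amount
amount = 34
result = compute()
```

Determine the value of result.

Step 1: amount is first set to 51, then reassigned to 34.
Step 2: compute() is called after the reassignment, so it looks up the current global amount = 34.
Step 3: result = 34

The answer is 34.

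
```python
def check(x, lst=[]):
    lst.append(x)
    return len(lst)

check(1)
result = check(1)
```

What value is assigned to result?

Step 1: Mutable default list persists between calls.
Step 2: First call: lst = [1], len = 1. Second call: lst = [1, 1], len = 2.
Step 3: result = 2

The answer is 2.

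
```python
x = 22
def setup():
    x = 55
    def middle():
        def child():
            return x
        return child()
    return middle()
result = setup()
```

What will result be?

Step 1: setup() defines x = 55. middle() and child() have no local x.
Step 2: child() checks local (none), enclosing middle() (none), enclosing setup() and finds x = 55.
Step 3: result = 55

The answer is 55.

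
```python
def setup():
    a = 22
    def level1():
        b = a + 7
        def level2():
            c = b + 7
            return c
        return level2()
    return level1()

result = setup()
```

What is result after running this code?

Step 1: a = 22. b = a + 7 = 29.
Step 2: c = b + 7 = 29 + 7 = 36.
Step 3: result = 36

The answer is 36.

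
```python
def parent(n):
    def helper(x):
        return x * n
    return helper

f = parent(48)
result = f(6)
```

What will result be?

Step 1: parent(48) creates a closure capturing n = 48.
Step 2: f(6) computes 6 * 48 = 288.
Step 3: result = 288

The answer is 288.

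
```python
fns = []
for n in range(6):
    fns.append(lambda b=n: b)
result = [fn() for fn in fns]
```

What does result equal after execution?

Step 1: Default arg b=n captures n at each iteration.
Step 2: Each lambda has its own default: 0, 1, ..., 5.
Step 3: result = [0, 1, 2, 3, 4, 5]

The answer is [0, 1, 2, 3, 4, 5].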